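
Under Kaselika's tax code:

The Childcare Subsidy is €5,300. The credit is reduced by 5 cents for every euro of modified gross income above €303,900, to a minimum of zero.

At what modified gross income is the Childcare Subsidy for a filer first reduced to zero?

€409,900

The credit falls by 5% of each euro above €303,900, so it reaches zero when the excess is €5,300 / 5% = €106,000: income = €303,900 + €106,000 = €409,900.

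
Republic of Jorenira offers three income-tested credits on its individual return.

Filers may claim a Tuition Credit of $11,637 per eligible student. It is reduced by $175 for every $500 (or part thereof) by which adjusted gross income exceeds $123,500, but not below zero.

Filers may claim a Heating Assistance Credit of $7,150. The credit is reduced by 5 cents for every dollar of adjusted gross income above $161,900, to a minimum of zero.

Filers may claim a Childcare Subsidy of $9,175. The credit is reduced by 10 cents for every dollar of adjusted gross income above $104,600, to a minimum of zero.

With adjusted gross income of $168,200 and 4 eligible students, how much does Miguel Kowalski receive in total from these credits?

$40,448

Tuition Credit: base = 4 × $11,637 = $46,548. income exceeds $123,500 by $44,700, which is 90 full-or-partial $500 increments; reduction = 90 × $175 = $15,750, leaving $30,798.
Heating Assistance Credit: 5% of the $6,300 excess over $161,900 is $315; credit = $7,150 − $315 = $6,835.
Childcare Subsidy: 10% of the $63,600 excess over $104,600 is $6,360; credit = $9,175 − $6,360 = $2,815.
Total: $30,798 + $6,835 + $2,815 = $40,448.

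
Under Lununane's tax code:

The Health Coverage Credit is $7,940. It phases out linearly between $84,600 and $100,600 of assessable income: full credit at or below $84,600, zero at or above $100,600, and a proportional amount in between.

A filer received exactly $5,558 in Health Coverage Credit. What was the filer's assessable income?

$5,558 is 5,558/7,940 of the full $7,940, so 2,382/7,940 of the $16,000 range has been used: income = $84,600 + $16,000 × 2,382/7,940 = $89,400.

$89,400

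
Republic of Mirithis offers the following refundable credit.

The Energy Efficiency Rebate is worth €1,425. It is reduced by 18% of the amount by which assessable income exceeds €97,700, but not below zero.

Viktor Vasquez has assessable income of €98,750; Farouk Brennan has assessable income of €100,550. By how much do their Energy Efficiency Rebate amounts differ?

€324

Viktor (€98,750): Energy Efficiency Rebate: 18% of the €1,050 excess over €97,700 is €189; credit = €1,425 − €189 = €1,236.
Farouk (€100,550): Energy Efficiency Rebate: 18% of the €2,850 excess over €97,700 is €513; credit = €1,425 − €513 = €912.
Difference: |€1,236 − €912| = €324.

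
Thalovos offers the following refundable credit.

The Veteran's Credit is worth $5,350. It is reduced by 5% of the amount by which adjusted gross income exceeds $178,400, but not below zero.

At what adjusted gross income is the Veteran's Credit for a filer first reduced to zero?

The credit falls by 5% of each dollar above $178,400, so it reaches zero when the excess is $5,350 / 5% = $107,000: income = $178,400 + $107,000 = $285,400.

$285,400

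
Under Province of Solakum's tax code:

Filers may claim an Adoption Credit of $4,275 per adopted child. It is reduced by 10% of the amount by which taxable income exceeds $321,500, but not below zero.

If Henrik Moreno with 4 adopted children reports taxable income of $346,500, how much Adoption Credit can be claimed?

Adoption Credit: base = 4 × $4,275 = $17,100. 10% of the $25,000 excess over $321,500 is $2,500; credit = $17,100 − $2,500 = $14,600.

$14,600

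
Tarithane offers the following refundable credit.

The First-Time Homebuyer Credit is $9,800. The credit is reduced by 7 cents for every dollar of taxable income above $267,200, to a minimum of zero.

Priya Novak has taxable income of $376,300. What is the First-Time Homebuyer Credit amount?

$2,163

First-Time Homebuyer Credit: 7% of the $109,100 excess over $267,200 is $7,637; credit = $9,800 − $7,637 = $2,163.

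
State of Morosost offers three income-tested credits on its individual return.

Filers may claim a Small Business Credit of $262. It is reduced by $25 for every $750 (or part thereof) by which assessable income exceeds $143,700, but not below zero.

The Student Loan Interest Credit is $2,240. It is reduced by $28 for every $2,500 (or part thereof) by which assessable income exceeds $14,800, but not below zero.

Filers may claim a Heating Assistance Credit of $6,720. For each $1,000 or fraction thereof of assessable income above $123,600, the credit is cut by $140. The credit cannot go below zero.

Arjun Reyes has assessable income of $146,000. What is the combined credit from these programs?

$4,418

Small Business Credit: income exceeds $143,700 by $2,300, which is 4 full-or-partial $750 increments; reduction = 4 × $25 = $100, leaving $162.
Student Loan Interest Credit: income exceeds $14,800 by $131,200, which is 53 full-or-partial $2,500 increments; reduction = 53 × $28 = $1,484, leaving $756.
Heating Assistance Credit: income exceeds $123,600 by $22,400, which is 23 full-or-partial $1,000 increments; reduction = 23 × $140 = $3,220, leaving $3,500.
Total: $162 + $756 + $3,500 = $4,418.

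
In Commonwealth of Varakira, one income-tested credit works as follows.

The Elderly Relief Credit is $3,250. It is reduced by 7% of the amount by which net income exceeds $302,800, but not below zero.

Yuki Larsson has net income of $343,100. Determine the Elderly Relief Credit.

$429

Elderly Relief Credit: 7% of the $40,300 excess over $302,800 is $2,821; credit = $3,250 − $2,821 = $429.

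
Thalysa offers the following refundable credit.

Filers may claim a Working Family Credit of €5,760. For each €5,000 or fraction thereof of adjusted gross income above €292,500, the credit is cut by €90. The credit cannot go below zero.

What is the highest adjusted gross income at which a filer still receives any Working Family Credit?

€607,500

After 63 increments the reduction is 63 × €90 = €5,670, leaving €90; one more increment wipes it out. Increment 63 ends at excess 63 × €5,000 = €315,000, so the highest qualifying income is €292,500 + €315,000 = €607,500.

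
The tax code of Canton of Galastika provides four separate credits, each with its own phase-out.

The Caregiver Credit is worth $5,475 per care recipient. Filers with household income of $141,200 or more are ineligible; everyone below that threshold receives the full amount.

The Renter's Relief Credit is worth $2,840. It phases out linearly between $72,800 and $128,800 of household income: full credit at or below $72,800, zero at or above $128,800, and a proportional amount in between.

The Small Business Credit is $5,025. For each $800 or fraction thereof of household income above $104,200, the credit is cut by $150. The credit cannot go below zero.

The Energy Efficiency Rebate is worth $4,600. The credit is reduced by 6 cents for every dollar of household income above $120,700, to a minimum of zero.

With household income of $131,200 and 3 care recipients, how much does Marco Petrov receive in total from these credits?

Caregiver Credit: base = 3 × $5,475 = $16,425. $131,200 is below the $141,200 cutoff, so the full $16,425 applies.
Renter's Relief Credit: $131,200 is at or above $128,800, so the credit is $0.
Small Business Credit: income exceeds $104,200 by $27,000 → 34 increments × $150 = $5,100 ≥ base, so the credit is $0.
Energy Efficiency Rebate: 6% of the $10,500 excess over $120,700 is $630; credit = $4,600 − $630 = $3,970.
Total: $16,425 + $0 + $0 + $3,970 = $20,395.

$20,395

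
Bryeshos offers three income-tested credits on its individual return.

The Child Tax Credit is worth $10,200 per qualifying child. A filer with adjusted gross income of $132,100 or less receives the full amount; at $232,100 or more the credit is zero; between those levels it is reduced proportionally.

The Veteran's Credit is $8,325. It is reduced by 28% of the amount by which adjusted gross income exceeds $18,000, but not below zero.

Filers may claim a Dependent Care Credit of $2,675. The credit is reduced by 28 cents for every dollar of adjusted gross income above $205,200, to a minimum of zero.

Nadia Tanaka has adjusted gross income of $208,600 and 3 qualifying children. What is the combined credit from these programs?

Child Tax Credit: base = 3 × $10,200 = $30,600. $208,600 is $76,500 into a $100,000 phase-out range, leaving 23,500/100,000 of the credit: $30,600 × 23,500/100,000 = $7,191.
Veteran's Credit: 28% of the $190,600 excess over $18,000 is $53,368 ≥ base, so the credit is $0.
Dependent Care Credit: 28% of the $3,400 excess over $205,200 is $952; credit = $2,675 − $952 = $1,723.
Total: $7,191 + $0 + $1,723 = $8,914.

$8,914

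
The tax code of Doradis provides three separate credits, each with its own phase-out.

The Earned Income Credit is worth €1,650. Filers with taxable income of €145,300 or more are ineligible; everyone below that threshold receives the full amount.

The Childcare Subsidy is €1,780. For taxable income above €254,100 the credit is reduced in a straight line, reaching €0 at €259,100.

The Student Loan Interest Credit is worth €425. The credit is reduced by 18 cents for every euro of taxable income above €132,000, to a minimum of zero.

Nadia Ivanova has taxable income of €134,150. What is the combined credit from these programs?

Earned Income Credit: €134,150 is below the €145,300 cutoff, so the full €1,650 applies.
Childcare Subsidy: €134,150 is at or below the €254,100 threshold, so the full €1,780 applies.
Student Loan Interest Credit: 18% of the €2,150 excess over €132,000 is €387; credit = €425 − €387 = €38.
Total: €1,650 + €1,780 + €38 = €3,468.

€3,468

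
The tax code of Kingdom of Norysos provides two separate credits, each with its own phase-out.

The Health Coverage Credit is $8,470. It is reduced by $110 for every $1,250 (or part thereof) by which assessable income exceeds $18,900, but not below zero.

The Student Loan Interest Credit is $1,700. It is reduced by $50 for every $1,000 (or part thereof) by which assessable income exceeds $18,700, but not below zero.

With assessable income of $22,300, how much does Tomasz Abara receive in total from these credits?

Health Coverage Credit: income exceeds $18,900 by $3,400, which is 3 full-or-partial $1,250 increments; reduction = 3 × $110 = $330, leaving $8,140.
Student Loan Interest Credit: income exceeds $18,700 by $3,600, which is 4 full-or-partial $1,000 increments; reduction = 4 × $50 = $200, leaving $1,500.
Total: $8,140 + $1,500 = $9,640.

$9,640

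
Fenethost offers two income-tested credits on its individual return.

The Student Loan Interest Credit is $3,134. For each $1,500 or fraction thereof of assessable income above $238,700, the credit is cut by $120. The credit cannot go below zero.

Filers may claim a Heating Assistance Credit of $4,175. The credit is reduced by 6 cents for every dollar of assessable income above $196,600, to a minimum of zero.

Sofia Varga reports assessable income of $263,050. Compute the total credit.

Student Loan Interest Credit: income exceeds $238,700 by $24,350, which is 17 full-or-partial $1,500 increments; reduction = 17 × $120 = $2,040, leaving $1,094.
Heating Assistance Credit: 6% of the $66,450 excess over $196,600 is $3,987; credit = $4,175 − $3,987 = $188.
Total: $1,094 + $188 = $1,282.

$1,282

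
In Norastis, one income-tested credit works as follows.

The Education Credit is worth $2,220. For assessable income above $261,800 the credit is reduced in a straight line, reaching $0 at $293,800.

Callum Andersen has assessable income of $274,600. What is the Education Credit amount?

$1,332

Education Credit: $274,600 is $12,800 into a $32,000 phase-out range, leaving 19,200/32,000 of the credit: $2,220 × 19,200/32,000 = $1,332.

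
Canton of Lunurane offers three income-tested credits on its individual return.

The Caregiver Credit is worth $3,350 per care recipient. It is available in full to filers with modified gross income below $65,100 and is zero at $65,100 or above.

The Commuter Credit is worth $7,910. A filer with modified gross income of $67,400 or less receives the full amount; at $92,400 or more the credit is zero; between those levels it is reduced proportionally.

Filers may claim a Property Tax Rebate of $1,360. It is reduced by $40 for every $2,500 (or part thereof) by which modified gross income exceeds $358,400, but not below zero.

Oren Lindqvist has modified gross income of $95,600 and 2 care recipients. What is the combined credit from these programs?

$1,360

Caregiver Credit: base = 2 × $3,350 = $6,700. $95,600 meets or exceeds the $65,100 cutoff, so the credit is $0.
Commuter Credit: $95,600 is at or above $92,400, so the credit is $0.
Property Tax Rebate: $95,600 is at or below the $358,400 threshold, so the full $1,360 applies.
Total: $0 + $0 + $1,360 = $1,360.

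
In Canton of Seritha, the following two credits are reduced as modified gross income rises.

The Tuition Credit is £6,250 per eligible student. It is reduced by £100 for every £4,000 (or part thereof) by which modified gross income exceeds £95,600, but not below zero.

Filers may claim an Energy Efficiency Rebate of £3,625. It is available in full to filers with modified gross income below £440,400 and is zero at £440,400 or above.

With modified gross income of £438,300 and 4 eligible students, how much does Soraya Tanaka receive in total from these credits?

£20,025

Tuition Credit: base = 4 × £6,250 = £25,000. income exceeds £95,600 by £342,700, which is 86 full-or-partial £4,000 increments; reduction = 86 × £100 = £8,600, leaving £16,400.
Energy Efficiency Rebate: £438,300 is below the £440,400 cutoff, so the full £3,625 applies.
Total: £16,400 + £3,625 = £20,025.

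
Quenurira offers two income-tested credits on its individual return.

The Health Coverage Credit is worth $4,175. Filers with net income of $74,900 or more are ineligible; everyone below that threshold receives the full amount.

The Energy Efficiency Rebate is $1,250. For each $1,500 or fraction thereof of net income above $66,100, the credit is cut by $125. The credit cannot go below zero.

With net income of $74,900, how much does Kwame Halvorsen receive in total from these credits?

$500

Health Coverage Credit: $74,900 meets or exceeds the $74,900 cutoff, so the credit is $0.
Energy Efficiency Rebate: income exceeds $66,100 by $8,800, which is 6 full-or-partial $1,500 increments; reduction = 6 × $125 = $750, leaving $500.
Total: $0 + $500 = $500.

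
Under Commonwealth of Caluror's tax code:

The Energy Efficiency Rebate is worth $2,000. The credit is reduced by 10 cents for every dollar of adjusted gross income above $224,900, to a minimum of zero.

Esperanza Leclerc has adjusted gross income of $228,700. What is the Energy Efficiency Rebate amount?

$1,620

Energy Efficiency Rebate: 10% of the $3,800 excess over $224,900 is $380; credit = $2,000 − $380 = $1,620.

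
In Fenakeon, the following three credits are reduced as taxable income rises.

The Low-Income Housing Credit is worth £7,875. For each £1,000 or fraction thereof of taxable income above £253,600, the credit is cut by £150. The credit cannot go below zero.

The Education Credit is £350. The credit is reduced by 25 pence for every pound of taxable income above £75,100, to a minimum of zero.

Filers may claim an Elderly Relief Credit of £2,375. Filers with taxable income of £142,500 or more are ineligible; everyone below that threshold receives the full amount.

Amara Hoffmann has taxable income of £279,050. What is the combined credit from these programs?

Low-Income Housing Credit: income exceeds £253,600 by £25,450, which is 26 full-or-partial £1,000 increments; reduction = 26 × £150 = £3,900, leaving £3,975.
Education Credit: 25% of the £203,950 excess over £75,100 is £50,987.50 ≥ base, so the credit is £0.
Elderly Relief Credit: £279,050 meets or exceeds the £142,500 cutoff, so the credit is £0.
Total: £3,975 + £0 + £0 = £3,975.

£3,975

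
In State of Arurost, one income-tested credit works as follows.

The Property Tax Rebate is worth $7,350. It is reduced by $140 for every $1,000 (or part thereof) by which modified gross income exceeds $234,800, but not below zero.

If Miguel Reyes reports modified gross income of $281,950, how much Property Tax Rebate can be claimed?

Property Tax Rebate: income exceeds $234,800 by $47,150, which is 48 full-or-partial $1,000 increments; reduction = 48 × $140 = $6,720, leaving $630.

$630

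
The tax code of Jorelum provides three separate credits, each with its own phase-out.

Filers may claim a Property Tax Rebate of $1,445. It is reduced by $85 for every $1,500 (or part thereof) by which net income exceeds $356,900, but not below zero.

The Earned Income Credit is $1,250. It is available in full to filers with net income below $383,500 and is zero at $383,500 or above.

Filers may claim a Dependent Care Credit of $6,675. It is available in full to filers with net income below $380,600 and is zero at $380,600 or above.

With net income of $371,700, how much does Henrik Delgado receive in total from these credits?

$8,520

Property Tax Rebate: income exceeds $356,900 by $14,800, which is 10 full-or-partial $1,500 increments; reduction = 10 × $85 = $850, leaving $595.
Earned Income Credit: $371,700 is below the $383,500 cutoff, so the full $1,250 applies.
Dependent Care Credit: $371,700 is below the $380,600 cutoff, so the full $6,675 applies.
Total: $595 + $1,250 + $6,675 = $8,520.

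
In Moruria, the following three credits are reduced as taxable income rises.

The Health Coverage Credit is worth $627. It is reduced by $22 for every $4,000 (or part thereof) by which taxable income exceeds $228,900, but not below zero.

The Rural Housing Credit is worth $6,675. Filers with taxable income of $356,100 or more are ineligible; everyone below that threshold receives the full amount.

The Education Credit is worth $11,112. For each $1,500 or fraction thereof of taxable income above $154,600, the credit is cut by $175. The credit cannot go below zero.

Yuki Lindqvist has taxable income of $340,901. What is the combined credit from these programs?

$6,675

Health Coverage Credit: income exceeds $228,900 by $112,001 → 29 increments × $22 = $638 ≥ base, so the credit is $0.
Rural Housing Credit: $340,901 is below the $356,100 cutoff, so the full $6,675 applies.
Education Credit: income exceeds $154,600 by $186,301 → 125 increments × $175 = $21,875 ≥ base, so the credit is $0.
Total: $0 + $6,675 + $0 = $6,675.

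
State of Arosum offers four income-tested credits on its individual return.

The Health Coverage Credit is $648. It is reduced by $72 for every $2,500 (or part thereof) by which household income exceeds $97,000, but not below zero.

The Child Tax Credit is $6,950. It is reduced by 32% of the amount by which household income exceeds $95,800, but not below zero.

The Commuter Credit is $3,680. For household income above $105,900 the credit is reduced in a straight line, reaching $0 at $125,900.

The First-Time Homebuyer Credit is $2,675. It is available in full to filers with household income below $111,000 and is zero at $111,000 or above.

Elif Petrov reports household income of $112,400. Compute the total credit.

$4,266

Health Coverage Credit: income exceeds $97,000 by $15,400, which is 7 full-or-partial $2,500 increments; reduction = 7 × $72 = $504, leaving $144.
Child Tax Credit: 32% of the $16,600 excess over $95,800 is $5,312; credit = $6,950 − $5,312 = $1,638.
Commuter Credit: $112,400 is $6,500 into a $20,000 phase-out range, leaving 13,500/20,000 of the credit: $3,680 × 13,500/20,000 = $2,484.
First-Time Homebuyer Credit: $112,400 meets or exceeds the $111,000 cutoff, so the credit is $0.
Total: $144 + $1,638 + $2,484 + $0 = $4,266.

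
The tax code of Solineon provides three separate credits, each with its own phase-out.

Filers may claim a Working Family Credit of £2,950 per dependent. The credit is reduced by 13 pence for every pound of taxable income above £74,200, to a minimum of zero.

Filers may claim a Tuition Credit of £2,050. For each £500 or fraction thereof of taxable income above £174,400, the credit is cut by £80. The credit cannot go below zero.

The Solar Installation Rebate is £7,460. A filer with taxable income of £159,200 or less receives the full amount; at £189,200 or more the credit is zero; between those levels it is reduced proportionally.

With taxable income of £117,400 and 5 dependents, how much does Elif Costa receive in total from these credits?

£18,644

Working Family Credit: base = 5 × £2,950 = £14,750. 13% of the £43,200 excess over £74,200 is £5,616; credit = £14,750 − £5,616 = £9,134.
Tuition Credit: £117,400 is at or below the £174,400 threshold, so the full £2,050 applies.
Solar Installation Rebate: £117,400 is at or below the £159,200 threshold, so the full £7,460 applies.
Total: £9,134 + £2,050 + £7,460 = £18,644.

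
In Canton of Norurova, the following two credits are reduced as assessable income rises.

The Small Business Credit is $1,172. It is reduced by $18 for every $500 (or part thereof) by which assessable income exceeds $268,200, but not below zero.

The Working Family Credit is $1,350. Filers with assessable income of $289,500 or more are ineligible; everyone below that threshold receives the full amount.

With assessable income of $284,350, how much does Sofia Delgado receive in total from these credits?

$1,928

Small Business Credit: income exceeds $268,200 by $16,150, which is 33 full-or-partial $500 increments; reduction = 33 × $18 = $594, leaving $578.
Working Family Credit: $284,350 is below the $289,500 cutoff, so the full $1,350 applies.
Total: $578 + $1,350 = $1,928.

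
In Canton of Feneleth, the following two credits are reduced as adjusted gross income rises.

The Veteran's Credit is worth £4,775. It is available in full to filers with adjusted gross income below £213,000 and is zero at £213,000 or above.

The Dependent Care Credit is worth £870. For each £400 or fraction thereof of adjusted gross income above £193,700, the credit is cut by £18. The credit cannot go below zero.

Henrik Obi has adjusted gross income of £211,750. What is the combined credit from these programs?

£4,817

Veteran's Credit: £211,750 is below the £213,000 cutoff, so the full £4,775 applies.
Dependent Care Credit: income exceeds £193,700 by £18,050, which is 46 full-or-partial £400 increments; reduction = 46 × £18 = £828, leaving £42.
Total: £4,775 + £42 = £4,817.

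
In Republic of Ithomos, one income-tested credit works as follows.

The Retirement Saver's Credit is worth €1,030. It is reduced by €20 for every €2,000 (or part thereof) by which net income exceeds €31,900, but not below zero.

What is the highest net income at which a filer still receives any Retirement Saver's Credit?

€133,900

After 51 increments the reduction is 51 × €20 = €1,020, leaving €10; one more increment wipes it out. Increment 51 ends at excess 51 × €2,000 = €102,000, so the highest qualifying income is €31,900 + €102,000 = €133,900.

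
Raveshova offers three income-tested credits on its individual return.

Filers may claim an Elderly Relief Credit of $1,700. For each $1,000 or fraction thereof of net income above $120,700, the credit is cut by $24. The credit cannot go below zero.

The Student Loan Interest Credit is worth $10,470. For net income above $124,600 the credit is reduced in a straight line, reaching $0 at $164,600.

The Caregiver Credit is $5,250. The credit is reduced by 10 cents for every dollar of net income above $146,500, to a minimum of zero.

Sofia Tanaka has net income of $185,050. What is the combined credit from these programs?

Elderly Relief Credit: income exceeds $120,700 by $64,350, which is 65 full-or-partial $1,000 increments; reduction = 65 × $24 = $1,560, leaving $140.
Student Loan Interest Credit: $185,050 is at or above $164,600, so the credit is $0.
Caregiver Credit: 10% of the $38,550 excess over $146,500 is $3,855; credit = $5,250 − $3,855 = $1,395.
Total: $140 + $0 + $1,395 = $1,535.

$1,535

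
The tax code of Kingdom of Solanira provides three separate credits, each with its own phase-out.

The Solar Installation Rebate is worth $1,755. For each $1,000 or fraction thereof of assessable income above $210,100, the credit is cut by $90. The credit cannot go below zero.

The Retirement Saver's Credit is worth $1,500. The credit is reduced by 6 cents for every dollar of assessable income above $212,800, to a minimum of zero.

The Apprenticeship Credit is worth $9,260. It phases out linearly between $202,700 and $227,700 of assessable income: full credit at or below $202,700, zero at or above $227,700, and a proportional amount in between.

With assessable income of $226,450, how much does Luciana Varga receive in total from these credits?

$1,369

Solar Installation Rebate: income exceeds $210,100 by $16,350, which is 17 full-or-partial $1,000 increments; reduction = 17 × $90 = $1,530, leaving $225.
Retirement Saver's Credit: 6% of the $13,650 excess over $212,800 is $819; credit = $1,500 − $819 = $681.
Apprenticeship Credit: $226,450 is $23,750 into a $25,000 phase-out range, leaving 1,250/25,000 of the credit: $9,260 × 1,250/25,000 = $463.
Total: $225 + $681 + $463 = $1,369.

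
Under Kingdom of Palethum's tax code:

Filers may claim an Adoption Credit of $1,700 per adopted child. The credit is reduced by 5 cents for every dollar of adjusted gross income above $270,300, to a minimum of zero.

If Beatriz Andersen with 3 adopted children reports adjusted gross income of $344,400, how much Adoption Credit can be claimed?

Adoption Credit: base = 3 × $1,700 = $5,100. 5% of the $74,100 excess over $270,300 is $3,705; credit = $5,100 − $3,705 = $1,395.

$1,395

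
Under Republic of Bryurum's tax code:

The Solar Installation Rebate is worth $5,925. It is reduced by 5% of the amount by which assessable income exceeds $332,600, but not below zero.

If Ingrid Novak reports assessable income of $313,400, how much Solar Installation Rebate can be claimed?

Solar Installation Rebate: $313,400 is at or below the $332,600 threshold, so the full $5,925 applies.

$5,925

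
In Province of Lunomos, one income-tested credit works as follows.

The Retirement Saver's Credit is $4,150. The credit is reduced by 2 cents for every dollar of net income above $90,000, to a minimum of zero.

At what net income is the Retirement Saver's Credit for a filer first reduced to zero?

$297,500

The credit falls by 2% of each dollar above $90,000, so it reaches zero when the excess is $4,150 / 2% = $207,500: income = $90,000 + $207,500 = $297,500.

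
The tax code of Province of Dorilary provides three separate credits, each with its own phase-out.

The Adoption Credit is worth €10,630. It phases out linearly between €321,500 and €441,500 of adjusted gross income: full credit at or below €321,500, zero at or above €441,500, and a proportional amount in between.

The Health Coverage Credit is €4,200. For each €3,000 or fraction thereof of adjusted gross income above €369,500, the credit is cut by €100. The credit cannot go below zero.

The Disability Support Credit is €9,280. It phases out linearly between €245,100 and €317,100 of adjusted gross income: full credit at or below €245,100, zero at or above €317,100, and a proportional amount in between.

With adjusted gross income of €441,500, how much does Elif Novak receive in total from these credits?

€1,800

Adoption Credit: €441,500 is at or above €441,500, so the credit is €0.
Health Coverage Credit: income exceeds €369,500 by €72,000, which is 24 full-or-partial €3,000 increments; reduction = 24 × €100 = €2,400, leaving €1,800.
Disability Support Credit: €441,500 is at or above €317,100, so the credit is €0.
Total: €0 + €1,800 + €0 = €1,800.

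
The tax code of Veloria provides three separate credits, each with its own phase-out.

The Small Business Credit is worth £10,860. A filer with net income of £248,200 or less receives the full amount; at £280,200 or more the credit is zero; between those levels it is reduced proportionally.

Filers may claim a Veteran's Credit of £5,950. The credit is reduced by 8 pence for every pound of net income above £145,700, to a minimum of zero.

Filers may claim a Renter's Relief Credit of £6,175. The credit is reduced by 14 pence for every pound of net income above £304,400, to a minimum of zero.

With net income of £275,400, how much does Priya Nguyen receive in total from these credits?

Small Business Credit: £275,400 is £27,200 into a £32,000 phase-out range, leaving 4,800/32,000 of the credit: £10,860 × 4,800/32,000 = £1,629.
Veteran's Credit: 8% of the £129,700 excess over £145,700 is £10,376 ≥ base, so the credit is £0.
Renter's Relief Credit: £275,400 is at or below the £304,400 threshold, so the full £6,175 applies.
Total: £1,629 + £0 + £6,175 = £7,804.

£7,804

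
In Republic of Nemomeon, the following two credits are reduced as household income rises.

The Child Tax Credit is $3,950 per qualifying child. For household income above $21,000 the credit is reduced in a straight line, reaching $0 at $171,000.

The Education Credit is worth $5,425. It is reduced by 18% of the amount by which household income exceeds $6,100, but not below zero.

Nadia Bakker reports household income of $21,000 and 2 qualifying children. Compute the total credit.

Child Tax Credit: base = 2 × $3,950 = $7,900. $21,000 is at or below the $21,000 threshold, so the full $7,900 applies.
Education Credit: 18% of the $14,900 excess over $6,100 is $2,682; credit = $5,425 − $2,682 = $2,743.
Total: $7,900 + $2,743 = $10,643.

$10,643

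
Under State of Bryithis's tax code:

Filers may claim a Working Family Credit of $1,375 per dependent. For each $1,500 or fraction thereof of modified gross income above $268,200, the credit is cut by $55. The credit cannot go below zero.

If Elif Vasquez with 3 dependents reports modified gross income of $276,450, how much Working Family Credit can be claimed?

$3,795

Working Family Credit: base = 3 × $1,375 = $4,125. income exceeds $268,200 by $8,250, which is 6 full-or-partial $1,500 increments; reduction = 6 × $55 = $330, leaving $3,795.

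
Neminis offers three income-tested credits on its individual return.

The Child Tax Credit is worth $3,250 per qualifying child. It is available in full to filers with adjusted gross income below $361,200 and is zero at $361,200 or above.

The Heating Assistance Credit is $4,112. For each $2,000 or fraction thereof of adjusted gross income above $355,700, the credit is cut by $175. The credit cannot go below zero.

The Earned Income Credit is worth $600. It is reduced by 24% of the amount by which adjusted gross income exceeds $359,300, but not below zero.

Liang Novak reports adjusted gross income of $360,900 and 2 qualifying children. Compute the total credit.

$10,303

Child Tax Credit: base = 2 × $3,250 = $6,500. $360,900 is below the $361,200 cutoff, so the full $6,500 applies.
Heating Assistance Credit: income exceeds $355,700 by $5,200, which is 3 full-or-partial $2,000 increments; reduction = 3 × $175 = $525, leaving $3,587.
Earned Income Credit: 24% of the $1,600 excess over $359,300 is $384; credit = $600 − $384 = $216.
Total: $6,500 + $3,587 + $216 = $10,303.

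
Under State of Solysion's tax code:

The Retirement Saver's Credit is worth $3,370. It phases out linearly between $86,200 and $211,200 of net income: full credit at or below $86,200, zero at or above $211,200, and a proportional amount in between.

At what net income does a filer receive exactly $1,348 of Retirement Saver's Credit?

$161,200

$1,348 is 1,348/3,370 of the full $3,370, so 2,022/3,370 of the $125,000 range has been used: income = $86,200 + $125,000 × 2,022/3,370 = $161,200.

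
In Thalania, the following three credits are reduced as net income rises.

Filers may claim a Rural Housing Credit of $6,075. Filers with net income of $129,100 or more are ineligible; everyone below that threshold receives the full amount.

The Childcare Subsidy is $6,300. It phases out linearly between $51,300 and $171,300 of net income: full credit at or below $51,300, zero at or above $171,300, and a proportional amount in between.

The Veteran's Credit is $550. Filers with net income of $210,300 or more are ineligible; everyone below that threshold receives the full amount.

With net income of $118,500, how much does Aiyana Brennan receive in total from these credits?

Rural Housing Credit: $118,500 is below the $129,100 cutoff, so the full $6,075 applies.
Childcare Subsidy: $118,500 is $67,200 into a $120,000 phase-out range, leaving 52,800/120,000 of the credit: $6,300 × 52,800/120,000 = $2,772.
Veteran's Credit: $118,500 is below the $210,300 cutoff, so the full $550 applies.
Total: $6,075 + $2,772 + $550 = $9,397.

$9,397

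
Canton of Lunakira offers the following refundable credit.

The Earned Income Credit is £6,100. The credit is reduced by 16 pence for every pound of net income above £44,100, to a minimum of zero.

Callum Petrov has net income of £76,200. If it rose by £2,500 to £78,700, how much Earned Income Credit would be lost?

At £76,200 — 16% of the £32,100 excess over £44,100 is £5,136; credit = £6,100 − £5,136 = £964.
At £78,700 — 16% of the £34,600 excess over £44,100 is £5,536; credit = £6,100 − £5,536 = £564.
Lost: £964 − £564 = £400.

£400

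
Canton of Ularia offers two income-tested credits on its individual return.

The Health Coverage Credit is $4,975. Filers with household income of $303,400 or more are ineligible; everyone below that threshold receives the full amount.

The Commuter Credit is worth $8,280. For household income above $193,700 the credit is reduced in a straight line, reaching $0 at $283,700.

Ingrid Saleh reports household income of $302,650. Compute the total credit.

Health Coverage Credit: $302,650 is below the $303,400 cutoff, so the full $4,975 applies.
Commuter Credit: $302,650 is at or above $283,700, so the credit is $0.
Total: $4,975 + $0 = $4,975.

$4,975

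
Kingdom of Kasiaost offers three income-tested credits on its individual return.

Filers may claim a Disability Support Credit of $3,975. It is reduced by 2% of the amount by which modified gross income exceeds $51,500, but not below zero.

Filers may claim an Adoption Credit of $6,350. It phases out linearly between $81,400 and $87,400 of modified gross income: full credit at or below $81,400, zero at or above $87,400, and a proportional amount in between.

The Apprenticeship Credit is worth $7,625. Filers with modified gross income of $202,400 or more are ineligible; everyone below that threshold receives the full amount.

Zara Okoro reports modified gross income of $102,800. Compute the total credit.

$10,574

Disability Support Credit: 2% of the $51,300 excess over $51,500 is $1,026; credit = $3,975 − $1,026 = $2,949.
Adoption Credit: $102,800 is at or above $87,400, so the credit is $0.
Apprenticeship Credit: $102,800 is below the $202,400 cutoff, so the full $7,625 applies.
Total: $2,949 + $0 + $7,625 = $10,574.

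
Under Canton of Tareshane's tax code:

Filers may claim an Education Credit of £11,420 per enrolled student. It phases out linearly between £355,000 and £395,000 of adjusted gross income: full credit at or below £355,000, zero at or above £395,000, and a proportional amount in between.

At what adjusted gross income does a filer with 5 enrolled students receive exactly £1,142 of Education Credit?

Full credit = 5 × £11,420 = £57,100.
£1,142 is 1,142/57,100 of the full £57,100, so 55,958/57,100 of the £40,000 range has been used: income = £355,000 + £40,000 × 55,958/57,100 = £394,200.

£394,200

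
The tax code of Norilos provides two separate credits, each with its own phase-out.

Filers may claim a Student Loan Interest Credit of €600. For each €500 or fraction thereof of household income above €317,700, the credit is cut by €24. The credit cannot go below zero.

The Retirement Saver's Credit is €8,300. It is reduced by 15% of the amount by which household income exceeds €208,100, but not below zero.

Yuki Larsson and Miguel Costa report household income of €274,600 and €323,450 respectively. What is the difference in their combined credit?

Yuki (€274,600): Student Loan Interest Credit: €274,600 is at or below the €317,700 threshold, so the full €600 applies. Retirement Saver's Credit: 15% of the €66,500 excess over €208,100 is €9,975 ≥ base, so the credit is €0. total €600 + €0 = €600
Miguel (€323,450): Student Loan Interest Credit: income exceeds €317,700 by €5,750, which is 12 full-or-partial €500 increments; reduction = 12 × €24 = €288, leaving €312. Retirement Saver's Credit: 15% of the €115,350 excess over €208,100 is €17,302.50 ≥ base, so the credit is €0. total €312 + €0 = €312
Difference: |€600 − €312| = €288.

€288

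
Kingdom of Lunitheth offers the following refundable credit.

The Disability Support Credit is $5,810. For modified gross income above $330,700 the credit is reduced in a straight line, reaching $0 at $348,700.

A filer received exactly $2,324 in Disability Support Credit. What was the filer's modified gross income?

$341,500

$2,324 is 2,324/5,810 of the full $5,810, so 3,486/5,810 of the $18,000 range has been used: income = $330,700 + $18,000 × 3,486/5,810 = $341,500.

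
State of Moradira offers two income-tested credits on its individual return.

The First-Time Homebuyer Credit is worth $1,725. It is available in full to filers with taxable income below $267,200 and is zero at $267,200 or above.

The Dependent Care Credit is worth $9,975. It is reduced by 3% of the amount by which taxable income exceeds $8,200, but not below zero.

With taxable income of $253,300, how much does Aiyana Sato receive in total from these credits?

First-Time Homebuyer Credit: $253,300 is below the $267,200 cutoff, so the full $1,725 applies.
Dependent Care Credit: 3% of the $245,100 excess over $8,200 is $7,353; credit = $9,975 − $7,353 = $2,622.
Total: $1,725 + $2,622 = $4,347.

$4,347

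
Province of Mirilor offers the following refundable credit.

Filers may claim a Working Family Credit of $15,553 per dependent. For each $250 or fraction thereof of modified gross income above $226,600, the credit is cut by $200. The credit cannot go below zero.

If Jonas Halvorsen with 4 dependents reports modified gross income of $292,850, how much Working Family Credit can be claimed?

Working Family Credit: base = 4 × $15,553 = $62,212. income exceeds $226,600 by $66,250, which is 265 full-or-partial $250 increments; reduction = 265 × $200 = $53,000, leaving $9,212.

$9,212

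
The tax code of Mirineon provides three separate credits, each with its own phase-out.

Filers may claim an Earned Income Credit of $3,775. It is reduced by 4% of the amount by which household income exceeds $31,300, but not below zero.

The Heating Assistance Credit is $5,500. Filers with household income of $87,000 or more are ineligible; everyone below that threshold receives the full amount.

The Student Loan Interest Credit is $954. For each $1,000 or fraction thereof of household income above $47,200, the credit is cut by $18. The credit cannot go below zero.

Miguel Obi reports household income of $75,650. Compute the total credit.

Earned Income Credit: 4% of the $44,350 excess over $31,300 is $1,774; credit = $3,775 − $1,774 = $2,001.
Heating Assistance Credit: $75,650 is below the $87,000 cutoff, so the full $5,500 applies.
Student Loan Interest Credit: income exceeds $47,200 by $28,450, which is 29 full-or-partial $1,000 increments; reduction = 29 × $18 = $522, leaving $432.
Total: $2,001 + $5,500 + $432 = $7,933.

$7,933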